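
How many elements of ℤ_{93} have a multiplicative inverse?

Prime factorization: 93 = 3 × 31.
φ(3) = 3 − 1 = 2.
φ(31) = 31 − 1 = 30.
φ(93) = 2 × 30 = 60.

60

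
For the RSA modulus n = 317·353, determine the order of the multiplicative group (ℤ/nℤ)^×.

111232

φ(n) = (p − 1)(q − 1) = (317−1)(353−1) = 316·352 = 111232.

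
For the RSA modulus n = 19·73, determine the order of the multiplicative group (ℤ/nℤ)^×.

φ(pq) = (p−1)(q−1) = 18 · 72 = 1296.

1296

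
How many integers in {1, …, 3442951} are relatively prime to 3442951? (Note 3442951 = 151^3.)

3420150

φ(151^3) = 151^2·(151−1) = 22801·150 = 3420150.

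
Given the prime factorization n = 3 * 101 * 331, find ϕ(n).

66000

φ(100293) = 100293 · (1 − 1/3) · (1 − 1/101) · (1 − 1/331)
       = 100293 · 66000/100293 = 66000.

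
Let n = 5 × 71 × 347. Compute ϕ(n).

φ(5) = 5 − 1 = 4.
φ(71) = 71 − 1 = 70.
φ(347) = 347 − 1 = 346.
Multiply: 4 · 70 · 346 = 96880.

96880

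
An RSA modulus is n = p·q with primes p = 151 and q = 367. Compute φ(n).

54900

For distinct primes, φ(pq) = (p−1)(q−1) = 150 × 366 = 54900.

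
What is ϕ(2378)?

2378 = 2 * 29 * 41.
φ(2378) = 2378 · (1 − 1/2) · (1 − 1/29) · (1 − 1/41)
       = 2378 · 1120/2378 = 1120.

1120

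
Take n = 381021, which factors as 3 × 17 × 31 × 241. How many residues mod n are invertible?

φ(381021) = 381021 · (1 − 1/3) · (1 − 1/17) · (1 − 1/31) · (1 − 1/241)
       = 381021 · 230400/381021 = 230400.

230400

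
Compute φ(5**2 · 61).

1200

φ(1525) = 1525 · (1 − 1/5) · (1 − 1/61)
       = 1525 · 240/305 = 1200.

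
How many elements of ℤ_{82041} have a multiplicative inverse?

49280

82041 = 3 * 23 * 29 * 41.
φ(82041) = 82041 · (1 − 1/3) · (1 − 1/23) · (1 − 1/29) · (1 − 1/41)
       = 82041 · 49280/82041 = 49280.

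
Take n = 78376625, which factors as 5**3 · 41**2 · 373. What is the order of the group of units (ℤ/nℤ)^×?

61008000

φ(5^3) = 5^3 − 5^2 = 125 − 25 = 100.
φ(41^2) = 41^1·(41−1) = 41·40 = 1640.
φ(373) = 373 − 1 = 372.
Multiply: 100 · 1640 · 372 = 61008000.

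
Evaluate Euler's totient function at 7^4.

2058

φ(7^4) = 7^3·(7−1) = 343·6 = 2058.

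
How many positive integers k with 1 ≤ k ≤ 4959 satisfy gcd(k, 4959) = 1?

3024

Factor 4959: 4959 = 3**2 · 19 · 29.
φ(4959) = 4959 · (1 − 1/3) · (1 − 1/19) · (1 − 1/29)
       = 4959 · 1008/1653 = 3024.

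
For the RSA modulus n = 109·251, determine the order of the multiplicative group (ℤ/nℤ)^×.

27000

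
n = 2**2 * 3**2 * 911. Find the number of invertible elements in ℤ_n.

10920

φ(2^2) = 2^2 − 2^1 = 4 − 2 = 2.
φ(3^2) = 3^2 − 3^1 = 9 − 3 = 6.
φ(911) = 911 − 1 = 910.
Multiply: 2 · 6 · 910 = 10920.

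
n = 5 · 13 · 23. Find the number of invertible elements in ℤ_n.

1056

φ(5) = 5 − 1 = 4.
φ(13) = 13 − 1 = 12.
φ(23) = 23 − 1 = 22.
φ(1495) = 4 × 12 × 22 = 1056.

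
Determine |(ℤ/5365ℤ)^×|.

4032

5365 = 5 · 29 · 37.
φ(5365) = 5365 · (1 − 1/5) · (1 − 1/29) · (1 − 1/37)
       = 5365 · 4032/5365 = 4032.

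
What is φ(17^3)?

φ(17^3) = 17^2·(17−1) = 289·16 = 4624.

4624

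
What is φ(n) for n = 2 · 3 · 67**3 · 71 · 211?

8710455600

φ(27034383018) = 27034383018 · (1 − 1/2) · (1 − 1/3) · (1 − 1/67) · (1 − 1/71) · (1 − 1/211)
       = 27034383018 · 1940400/6022362 = 8710455600.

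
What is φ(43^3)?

77658

φ(79507) = 79507 · (1 − 1/43)
       = 79507 · 42/43 = 77658.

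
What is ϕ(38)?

18

First factor: 38 = 2 · 19.
φ(38) = 38 · (1 − 1/2) · (1 − 1/19)
       = 38 · 18/38 = 18.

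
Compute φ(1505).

1008

1505 = 5 · 7 · 43.
φ(5) = 5 − 1 = 4.
φ(7) = 7 − 1 = 6.
φ(43) = 43 − 1 = 42.
φ(1505) = 4 × 6 × 42 = 1008.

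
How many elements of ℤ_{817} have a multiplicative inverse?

756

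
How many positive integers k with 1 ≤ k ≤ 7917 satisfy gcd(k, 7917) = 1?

7917 = 3 * 7 * 13 * 29.
φ(3) = 3 − 1 = 2.
φ(7) = 7 − 1 = 6.
φ(13) = 13 − 1 = 12.
φ(29) = 29 − 1 = 28.
φ(7917) = 2 × 6 × 12 × 28 = 4032.

4032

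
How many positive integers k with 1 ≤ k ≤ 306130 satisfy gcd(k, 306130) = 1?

106480

Factor 306130: 306130 = 2 * 5 * 11^3 * 23.
φ(306130) = 306130 · (1 − 1/2) · (1 − 1/5) · (1 − 1/11) · (1 − 1/23)
       = 306130 · 880/2530 = 106480.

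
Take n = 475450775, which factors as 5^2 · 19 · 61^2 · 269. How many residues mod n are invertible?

φ(475450775) = 475450775 · (1 − 1/5) · (1 − 1/19) · (1 − 1/61) · (1 − 1/269)
       = 475450775 · 1157760/1558855 = 353116800.

353116800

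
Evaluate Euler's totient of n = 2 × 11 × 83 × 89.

φ(2) = 2 − 1 = 1.
φ(11) = 11 − 1 = 10.
φ(83) = 83 − 1 = 82.
φ(89) = 89 − 1 = 88.
Since φ is multiplicative, φ(162514) = 1 · 10 · 82 · 88 = 72160.

72160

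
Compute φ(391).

First factor: 391 = 17 × 23.
φ(17) = 17 − 1 = 16.
φ(23) = 23 − 1 = 22.
Multiply: 16 · 22 = 352.

352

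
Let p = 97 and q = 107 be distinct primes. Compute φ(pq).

φ(pq) = (p−1)(q−1) = 96 · 106 = 10176.

10176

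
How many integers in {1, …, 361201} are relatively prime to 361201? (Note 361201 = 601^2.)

360600

φ(601^2) = 601^1·(601−1) = 601·600 = 360600.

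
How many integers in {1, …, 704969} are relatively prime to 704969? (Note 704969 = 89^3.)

697048

φ(704969) = 704969 · (1 − 1/89)
       = 704969 · 88/89 = 697048.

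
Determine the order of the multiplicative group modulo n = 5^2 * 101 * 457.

912000

φ(1153925) = 1153925 · (1 − 1/5) · (1 − 1/101) · (1 − 1/457)
       = 1153925 · 182400/230785 = 912000.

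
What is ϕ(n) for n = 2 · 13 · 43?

φ(1118) = 1118 · (1 − 1/2) · (1 − 1/13) · (1 − 1/43)
       = 1118 · 504/1118 = 504.

504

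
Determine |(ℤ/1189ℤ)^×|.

1120

1189 = 29 · 41.
φ(1189) = 1189 · (1 − 1/29) · (1 − 1/41)
       = 1189 · 1120/1189 = 1120.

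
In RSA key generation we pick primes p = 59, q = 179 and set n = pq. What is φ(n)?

φ(pq) = (p−1)(q−1) = 58 · 178 = 10324.

10324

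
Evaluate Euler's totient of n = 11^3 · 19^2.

413820

φ(480491) = 480491 · (1 − 1/11) · (1 − 1/19)
       = 480491 · 180/209 = 413820.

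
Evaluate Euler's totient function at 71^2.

φ(5041) = 5041 · (1 − 1/71)
       = 5041 · 70/71 = 4970.

4970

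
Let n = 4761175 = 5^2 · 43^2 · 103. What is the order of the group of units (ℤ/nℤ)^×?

3684240

φ(5^2) = 5^2 − 5^1 = 25 − 5 = 20.
φ(43^2) = 43^1·(43−1) = 43·42 = 1806.
φ(103) = 103 − 1 = 102.
Multiply: 20 · 1806 · 102 = 3684240.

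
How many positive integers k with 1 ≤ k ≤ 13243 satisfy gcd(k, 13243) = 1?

11520

13243 = 17 * 19 * 41.
φ(17) = 17 − 1 = 16.
φ(19) = 19 − 1 = 18.
φ(41) = 41 − 1 = 40.
Since φ is multiplicative, φ(13243) = 16 · 18 · 40 = 11520.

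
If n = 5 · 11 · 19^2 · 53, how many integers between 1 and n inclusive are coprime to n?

711360

φ(1052315) = 1052315 · (1 − 1/5) · (1 − 1/11) · (1 − 1/19) · (1 − 1/53)
       = 1052315 · 37440/55385 = 711360.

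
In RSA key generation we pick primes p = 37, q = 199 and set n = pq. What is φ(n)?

φ(7363) = 7363 · (1 − 1/37) · (1 − 1/199)
       = 7363 · 7128/7363 = 7128.

7128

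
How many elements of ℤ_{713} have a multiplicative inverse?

660

First factor: 713 = 23 * 31.
φ(23) = 23 − 1 = 22.
φ(31) = 31 − 1 = 30.
φ(713) = 22 × 30 = 660.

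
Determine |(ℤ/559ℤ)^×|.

Prime factorization: 559 = 13 × 43.
φ(559) = 559 · (1 − 1/13) · (1 − 1/43)
       = 559 · 504/559 = 504.

504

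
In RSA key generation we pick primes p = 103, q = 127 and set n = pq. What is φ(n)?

φ(103) = 103 − 1 = 102.
φ(127) = 127 − 1 = 126.
Multiply: 102 · 126 = 12852.

12852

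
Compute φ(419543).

354816

Prime factorization: 419543 = 17 × 23 × 29 × 37.
φ(419543) = 419543 · (1 − 1/17) · (1 − 1/23) · (1 − 1/29) · (1 − 1/37)
       = 419543 · 354816/419543 = 354816.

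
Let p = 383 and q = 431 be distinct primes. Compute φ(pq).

164260

φ(n) = (p − 1)(q − 1) = (383−1)(431−1) = 382·430 = 164260.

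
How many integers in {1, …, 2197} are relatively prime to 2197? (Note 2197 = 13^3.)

2028

φ(2197) = 2197 · (1 − 1/13)
       = 2197 · 12/13 = 2028.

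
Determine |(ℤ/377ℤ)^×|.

Prime factorization: 377 = 13 * 29.
φ(377) = 377 · (1 − 1/13) · (1 − 1/29)
       = 377 · 336/377 = 336.

336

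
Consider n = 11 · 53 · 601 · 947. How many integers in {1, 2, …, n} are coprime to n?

φ(11) = 11 − 1 = 10.
φ(53) = 53 − 1 = 52.
φ(601) = 601 − 1 = 600.
φ(947) = 947 − 1 = 946.
Since φ is multiplicative, φ(331812701) = 10 · 52 · 600 · 946 = 295152000.

295152000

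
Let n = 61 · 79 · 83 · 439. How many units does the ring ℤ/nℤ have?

168086880

φ(61) = 61 − 1 = 60.
φ(79) = 79 − 1 = 78.
φ(83) = 83 − 1 = 82.
φ(439) = 439 − 1 = 438.
Multiply: 60 · 78 · 82 · 438 = 168086880.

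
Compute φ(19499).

17280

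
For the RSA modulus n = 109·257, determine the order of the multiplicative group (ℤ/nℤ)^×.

27648

For distinct primes, φ(pq) = (p−1)(q−1) = 108 × 256 = 27648.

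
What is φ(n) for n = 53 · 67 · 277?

φ(983627) = 983627 · (1 − 1/53) · (1 − 1/67) · (1 − 1/277)
       = 983627 · 947232/983627 = 947232.

947232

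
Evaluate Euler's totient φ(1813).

1512

1813 = 7**2 * 37.
φ(1813) = 1813 · (1 − 1/7) · (1 − 1/37)
       = 1813 · 216/259 = 1512.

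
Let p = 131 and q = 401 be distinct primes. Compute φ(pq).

φ(52531) = 52531 · (1 − 1/131) · (1 − 1/401)
       = 52531 · 52000/52531 = 52000.

52000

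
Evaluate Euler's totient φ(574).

240

Prime factorization: 574 = 2 · 7 · 41.
φ(574) = 574 · (1 − 1/2) · (1 − 1/7) · (1 − 1/41)
       = 574 · 240/574 = 240.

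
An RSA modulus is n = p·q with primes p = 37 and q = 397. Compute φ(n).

14256

φ(pq) = (p−1)(q−1) = 36 · 396 = 14256.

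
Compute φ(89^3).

φ(89^3) = 89^3 − 89^2 = 704969 − 7921 = 697048.

697048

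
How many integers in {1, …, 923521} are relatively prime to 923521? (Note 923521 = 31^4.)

893730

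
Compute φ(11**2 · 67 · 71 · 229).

φ(131811713) = 131811713 · (1 − 1/11) · (1 − 1/67) · (1 − 1/71) · (1 − 1/229)
       = 131811713 · 10533600/11982883 = 115869600.

115869600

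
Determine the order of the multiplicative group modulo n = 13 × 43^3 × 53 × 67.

φ(3670281641) = 3670281641 · (1 − 1/13) · (1 − 1/43) · (1 − 1/53) · (1 − 1/67)
       = 3670281641 · 1729728/1985009 = 3198267072.

3198267072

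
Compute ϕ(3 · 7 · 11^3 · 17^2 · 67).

260663040

φ(3) = 3 − 1 = 2.
φ(7) = 7 − 1 = 6.
φ(11^3) = 11^2·(11−1) = 121·10 = 1210.
φ(17^2) = 17^2 − 17^1 = 289 − 17 = 272.
φ(67) = 67 − 1 = 66.
φ(541215213) = 2 × 6 × 1210 × 272 × 66 = 260663040.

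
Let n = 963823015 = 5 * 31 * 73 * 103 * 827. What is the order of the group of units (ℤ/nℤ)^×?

727937280

φ(963823015) = 963823015 · (1 − 1/5) · (1 − 1/31) · (1 − 1/73) · (1 − 1/103) · (1 − 1/827)
       = 963823015 · 727937280/963823015 = 727937280.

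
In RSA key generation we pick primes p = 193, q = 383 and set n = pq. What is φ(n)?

73344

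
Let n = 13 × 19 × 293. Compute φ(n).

63072

φ(13) = 13 − 1 = 12.
φ(19) = 19 − 1 = 18.
φ(293) = 293 − 1 = 292.
φ(72371) = 12 × 18 × 292 = 63072.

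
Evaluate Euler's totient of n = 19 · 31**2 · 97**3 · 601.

φ(10015362280507) = 10015362280507 · (1 − 1/19) · (1 − 1/31) · (1 − 1/97) · (1 − 1/601)
       = 10015362280507 · 31104000/34336933 = 9072383616000.

9072383616000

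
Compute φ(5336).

2464

Prime factorization: 5336 = 2^3 · 23 · 29.
φ(5336) = 5336 · (1 − 1/2) · (1 − 1/23) · (1 − 1/29)
       = 5336 · 616/1334 = 2464.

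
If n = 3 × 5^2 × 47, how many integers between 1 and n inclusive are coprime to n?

φ(3525) = 3525 · (1 − 1/3) · (1 − 1/5) · (1 − 1/47)
       = 3525 · 368/705 = 1840.

1840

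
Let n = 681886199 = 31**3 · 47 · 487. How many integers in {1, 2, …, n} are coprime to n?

644523480

φ(31^3) = 31^3 − 31^2 = 29791 − 961 = 28830.
φ(47) = 47 − 1 = 46.
φ(487) = 487 − 1 = 486.
φ(681886199) = 28830 × 46 × 486 = 644523480.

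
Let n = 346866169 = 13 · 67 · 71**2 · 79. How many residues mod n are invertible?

307026720

φ(13) = 13 − 1 = 12.
φ(67) = 67 − 1 = 66.
φ(71^2) = 71^1·(71−1) = 71·70 = 4970.
φ(79) = 79 − 1 = 78.
φ(346866169) = 12 × 66 × 4970 × 78 = 307026720.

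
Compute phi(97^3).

φ(97^3) = 97^3 − 97^2 = 912673 − 9409 = 903264.

903264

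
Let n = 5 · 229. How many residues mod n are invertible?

φ(5) = 5 − 1 = 4.
φ(229) = 229 − 1 = 228.
Multiply: 4 · 228 = 912.

912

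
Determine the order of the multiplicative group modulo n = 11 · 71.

700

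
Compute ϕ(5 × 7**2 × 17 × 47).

123648

φ(195755) = 195755 · (1 − 1/5) · (1 − 1/7) · (1 − 1/17) · (1 − 1/47)
       = 195755 · 17664/27965 = 123648.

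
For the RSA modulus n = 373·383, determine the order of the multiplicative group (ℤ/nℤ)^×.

142104

φ(373) = 373 − 1 = 372.
φ(383) = 383 − 1 = 382.
Multiply: 372 · 382 = 142104.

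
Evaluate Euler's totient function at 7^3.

294

φ(343) = 343 · (1 − 1/7)
       = 343 · 6/7 = 294.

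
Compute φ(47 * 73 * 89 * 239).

69366528

φ(47) = 47 − 1 = 46.
φ(73) = 73 − 1 = 72.
φ(89) = 89 − 1 = 88.
φ(239) = 239 − 1 = 238.
Multiply: 46 · 72 · 88 · 238 = 69366528.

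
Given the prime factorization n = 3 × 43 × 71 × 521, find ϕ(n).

φ(4771839) = 4771839 · (1 − 1/3) · (1 − 1/43) · (1 − 1/71) · (1 − 1/521)
       = 4771839 · 3057600/4771839 = 3057600.

3057600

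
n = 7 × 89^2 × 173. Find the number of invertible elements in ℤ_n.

φ(7) = 7 − 1 = 6.
φ(89^2) = 89^1·(89−1) = 89·88 = 7832.
φ(173) = 173 − 1 = 172.
Since φ is multiplicative, φ(9592331) = 6 · 7832 · 172 = 8082624.

8082624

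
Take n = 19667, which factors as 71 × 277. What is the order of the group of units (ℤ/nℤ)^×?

φ(71) = 71 − 1 = 70.
φ(277) = 277 − 1 = 276.
Since φ is multiplicative, φ(19667) = 70 · 276 = 19320.

19320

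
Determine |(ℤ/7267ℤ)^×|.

6552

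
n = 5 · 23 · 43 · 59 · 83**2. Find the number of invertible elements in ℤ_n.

φ(2009900195) = 2009900195 · (1 − 1/5) · (1 − 1/23) · (1 − 1/43) · (1 − 1/59) · (1 − 1/83)
       = 2009900195 · 17578176/24215665 = 1458988608.

1458988608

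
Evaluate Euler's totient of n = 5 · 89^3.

2788192

φ(5) = 5 − 1 = 4.
φ(89^3) = 89^3 − 89^2 = 704969 − 7921 = 697048.
φ(3524845) = 4 × 697048 = 2788192.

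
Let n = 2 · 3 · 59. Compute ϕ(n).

116

φ(2) = 2 − 1 = 1.
φ(3) = 3 − 1 = 2.
φ(59) = 59 − 1 = 58.
Multiply: 1 · 2 · 58 = 116.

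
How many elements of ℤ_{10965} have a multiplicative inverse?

5376

Factor 10965: 10965 = 3 * 5 * 17 * 43.
φ(10965) = 10965 · (1 − 1/3) · (1 − 1/5) · (1 − 1/17) · (1 − 1/43)
       = 10965 · 5376/10965 = 5376.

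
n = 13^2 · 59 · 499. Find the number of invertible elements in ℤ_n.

4505904

φ(4975529) = 4975529 · (1 − 1/13) · (1 − 1/59) · (1 − 1/499)
       = 4975529 · 346608/382733 = 4505904.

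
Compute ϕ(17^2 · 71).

19040

φ(20519) = 20519 · (1 − 1/17) · (1 − 1/71)
       = 20519 · 1120/1207 = 19040.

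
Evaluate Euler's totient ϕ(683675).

492800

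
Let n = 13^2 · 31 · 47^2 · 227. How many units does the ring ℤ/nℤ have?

2286704160

φ(13^2) = 13^2 − 13^1 = 169 − 13 = 156.
φ(31) = 31 − 1 = 30.
φ(47^2) = 47^2 − 47^1 = 2209 − 47 = 2162.
φ(227) = 227 − 1 = 226.
φ(2627059877) = 156 × 30 × 2162 × 226 = 2286704160.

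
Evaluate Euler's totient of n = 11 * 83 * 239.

φ(218207) = 218207 · (1 − 1/11) · (1 − 1/83) · (1 − 1/239)
       = 218207 · 195160/218207 = 195160.

195160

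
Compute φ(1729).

Factor 1729: 1729 = 7 · 13 · 19.
φ(7) = 7 − 1 = 6.
φ(13) = 13 − 1 = 12.
φ(19) = 19 − 1 = 18.
φ(1729) = 6 × 12 × 18 = 1296.

1296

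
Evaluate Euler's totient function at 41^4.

φ(2825761) = 2825761 · (1 − 1/41)
       = 2825761 · 40/41 = 2756840.

2756840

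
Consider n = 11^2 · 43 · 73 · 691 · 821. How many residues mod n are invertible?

φ(215475496709) = 215475496709 · (1 − 1/11) · (1 − 1/43) · (1 − 1/73) · (1 − 1/691) · (1 − 1/821)
       = 215475496709 · 17109792000/19588681519 = 188207712000.

188207712000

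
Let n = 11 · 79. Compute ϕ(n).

φ(869) = 869 · (1 − 1/11) · (1 − 1/79)
       = 869 · 780/869 = 780.

780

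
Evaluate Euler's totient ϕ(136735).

98560

Factor 136735: 136735 = 5 · 23 · 29 · 41.
φ(136735) = 136735 · (1 − 1/5) · (1 − 1/23) · (1 − 1/29) · (1 − 1/41)
       = 136735 · 98560/136735 = 98560.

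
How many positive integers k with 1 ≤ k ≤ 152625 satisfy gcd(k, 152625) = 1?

Factor 152625: 152625 = 3 · 5^3 · 11 · 37.
φ(152625) = 152625 · (1 − 1/3) · (1 − 1/5) · (1 − 1/11) · (1 − 1/37)
       = 152625 · 2880/6105 = 72000.

72000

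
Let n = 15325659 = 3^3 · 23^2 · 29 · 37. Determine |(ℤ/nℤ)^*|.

φ(3^3) = 3^2·(3−1) = 9·2 = 18.
φ(23^2) = 23^2 − 23^1 = 529 − 23 = 506.
φ(29) = 29 − 1 = 28.
φ(37) = 37 − 1 = 36.
Multiply: 18 · 506 · 28 · 36 = 9180864.

9180864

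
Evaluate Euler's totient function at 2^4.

8

φ(2^4) = 2^3·(2−1) = 8·1 = 8.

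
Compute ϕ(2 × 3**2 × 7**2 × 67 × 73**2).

87417792

φ(314911926) = 314911926 · (1 − 1/2) · (1 − 1/3) · (1 − 1/7) · (1 − 1/67) · (1 − 1/73)
       = 314911926 · 57024/205422 = 87417792.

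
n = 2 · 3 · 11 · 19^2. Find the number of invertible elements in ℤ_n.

6840

φ(2) = 2 − 1 = 1.
φ(3) = 3 − 1 = 2.
φ(11) = 11 − 1 = 10.
φ(19^2) = 19^2 − 19^1 = 361 − 19 = 342.
Since φ is multiplicative, φ(23826) = 1 · 2 · 10 · 342 = 6840.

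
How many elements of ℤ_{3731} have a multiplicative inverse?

First factor: 3731 = 7 · 13 · 41.
φ(3731) = 3731 · (1 − 1/7) · (1 − 1/13) · (1 − 1/41)
       = 3731 · 2880/3731 = 2880.

2880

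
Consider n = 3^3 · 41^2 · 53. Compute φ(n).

1535040

φ(2405511) = 2405511 · (1 − 1/3) · (1 − 1/41) · (1 − 1/53)
       = 2405511 · 4160/6519 = 1535040.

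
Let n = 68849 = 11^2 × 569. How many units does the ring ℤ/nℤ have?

62480

φ(11^2) = 11^1·(11−1) = 11·10 = 110.
φ(569) = 569 − 1 = 568.
Multiply: 110 · 568 = 62480.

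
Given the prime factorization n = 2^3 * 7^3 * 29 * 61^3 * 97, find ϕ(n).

φ(1752037285432) = 1752037285432 · (1 − 1/2) · (1 − 1/7) · (1 − 1/29) · (1 − 1/61) · (1 − 1/97)
       = 1752037285432 · 967680/2402302 = 705744506880.

705744506880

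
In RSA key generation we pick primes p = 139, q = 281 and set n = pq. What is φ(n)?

38640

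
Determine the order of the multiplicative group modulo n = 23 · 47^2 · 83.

3900248

φ(23) = 23 − 1 = 22.
φ(47^2) = 47^1·(47−1) = 47·46 = 2162.
φ(83) = 83 − 1 = 82.
Since φ is multiplicative, φ(4216981) = 22 · 2162 · 82 = 3900248.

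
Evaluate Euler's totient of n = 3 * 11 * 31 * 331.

φ(338613) = 338613 · (1 − 1/3) · (1 − 1/11) · (1 − 1/31) · (1 − 1/331)
       = 338613 · 198000/338613 = 198000.

198000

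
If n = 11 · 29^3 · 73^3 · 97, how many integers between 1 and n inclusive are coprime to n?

8673681623040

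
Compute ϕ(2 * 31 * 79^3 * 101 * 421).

613365480000

φ(2) = 2 − 1 = 1.
φ(31) = 31 − 1 = 30.
φ(79^3) = 79^3 − 79^2 = 493039 − 6241 = 486798.
φ(101) = 101 − 1 = 100.
φ(421) = 421 − 1 = 420.
Since φ is multiplicative, φ(1299799701778) = 1 · 30 · 486798 · 100 · 420 = 613365480000.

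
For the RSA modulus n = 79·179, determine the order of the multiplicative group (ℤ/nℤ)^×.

13884

φ(n) = (p − 1)(q − 1) = (79−1)(179−1) = 78·178 = 13884.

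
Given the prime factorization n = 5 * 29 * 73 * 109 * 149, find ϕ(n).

128894976

φ(171910985) = 171910985 · (1 − 1/5) · (1 − 1/29) · (1 − 1/73) · (1 − 1/109) · (1 − 1/149)
       = 171910985 · 128894976/171910985 = 128894976.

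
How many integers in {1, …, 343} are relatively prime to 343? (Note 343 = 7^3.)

φ(7^3) = 7^3 − 7^2 = 343 − 49 = 294.

294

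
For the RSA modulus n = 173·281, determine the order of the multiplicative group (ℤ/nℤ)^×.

48160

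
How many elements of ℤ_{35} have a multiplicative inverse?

24

35 = 5 · 7.
φ(5) = 5 − 1 = 4.
φ(7) = 7 − 1 = 6.
Multiply: 4 · 6 = 24.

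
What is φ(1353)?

800

Prime factorization: 1353 = 3 · 11 · 41.
φ(1353) = 1353 · (1 − 1/3) · (1 − 1/11) · (1 − 1/41)
       = 1353 · 800/1353 = 800.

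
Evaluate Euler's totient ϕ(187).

First factor: 187 = 11 * 17.
φ(11) = 11 − 1 = 10.
φ(17) = 17 − 1 = 16.
Multiply: 10 · 16 = 160.

160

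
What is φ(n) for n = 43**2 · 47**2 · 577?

2249033472

φ(43^2) = 43^1·(43−1) = 43·42 = 1806.
φ(47^2) = 47^1·(47−1) = 47·46 = 2162.
φ(577) = 577 − 1 = 576.
φ(2356722457) = 1806 × 2162 × 576 = 2249033472.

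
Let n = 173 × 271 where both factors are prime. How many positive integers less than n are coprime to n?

46440

φ(n) = (p − 1)(q − 1) = (173−1)(271−1) = 172·270 = 46440.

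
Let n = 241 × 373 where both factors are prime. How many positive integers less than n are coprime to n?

φ(241) = 241 − 1 = 240.
φ(373) = 373 − 1 = 372.
Since φ is multiplicative, φ(89893) = 240 · 372 = 89280.

89280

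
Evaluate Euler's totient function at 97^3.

903264

φ(912673) = 912673 · (1 − 1/97)
       = 912673 · 96/97 = 903264.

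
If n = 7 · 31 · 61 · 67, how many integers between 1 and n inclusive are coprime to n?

712800

φ(7) = 7 − 1 = 6.
φ(31) = 31 − 1 = 30.
φ(61) = 61 − 1 = 60.
φ(67) = 67 − 1 = 66.
Multiply: 6 · 30 · 60 · 66 = 712800.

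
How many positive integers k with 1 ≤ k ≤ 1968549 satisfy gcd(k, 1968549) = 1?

1084160

Factor 1968549: 1968549 = 3 × 11**3 × 17 × 29.
φ(1968549) = 1968549 · (1 − 1/3) · (1 − 1/11) · (1 − 1/17) · (1 − 1/29)
       = 1968549 · 8960/16269 = 1084160.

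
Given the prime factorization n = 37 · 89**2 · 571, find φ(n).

φ(167346967) = 167346967 · (1 − 1/37) · (1 − 1/89) · (1 − 1/571)
       = 167346967 · 1805760/1880303 = 160712640.

160712640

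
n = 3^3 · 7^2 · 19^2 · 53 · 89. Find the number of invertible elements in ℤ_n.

φ(2252853351) = 2252853351 · (1 − 1/3) · (1 − 1/7) · (1 − 1/19) · (1 − 1/53) · (1 − 1/89)
       = 2252853351 · 988416/1882083 = 1183133952.

1183133952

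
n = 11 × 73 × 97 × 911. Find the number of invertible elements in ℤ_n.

62899200

φ(70958701) = 70958701 · (1 − 1/11) · (1 − 1/73) · (1 − 1/97) · (1 − 1/911)
       = 70958701 · 62899200/70958701 = 62899200.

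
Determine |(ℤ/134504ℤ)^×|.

59136

Prime factorization: 134504 = 2^3 * 17 * 23 * 43.
φ(2^3) = 2^3 − 2^2 = 8 − 4 = 4.
φ(17) = 17 − 1 = 16.
φ(23) = 23 − 1 = 22.
φ(43) = 43 − 1 = 42.
Since φ is multiplicative, φ(134504) = 4 · 16 · 22 · 42 = 59136.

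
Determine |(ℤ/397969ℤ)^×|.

First factor: 397969 = 11^3 · 13 · 23.
φ(397969) = 397969 · (1 − 1/11) · (1 − 1/13) · (1 − 1/23)
       = 397969 · 2640/3289 = 319440.

319440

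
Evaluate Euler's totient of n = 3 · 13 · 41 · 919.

881280

φ(3) = 3 − 1 = 2.
φ(13) = 13 − 1 = 12.
φ(41) = 41 − 1 = 40.
φ(919) = 919 − 1 = 918.
Since φ is multiplicative, φ(1469481) = 2 · 12 · 40 · 918 = 881280.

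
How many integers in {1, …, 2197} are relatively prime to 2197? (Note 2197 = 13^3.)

2028

φ(2197) = 2197 · (1 − 1/13)
       = 2197 · 12/13 = 2028.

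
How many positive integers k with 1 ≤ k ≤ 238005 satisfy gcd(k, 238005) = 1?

First factor: 238005 = 3^3 × 5 × 41 × 43.
φ(3^3) = 3^2·(3−1) = 9·2 = 18.
φ(5) = 5 − 1 = 4.
φ(41) = 41 − 1 = 40.
φ(43) = 43 − 1 = 42.
Multiply: 18 · 4 · 40 · 42 = 120960.

120960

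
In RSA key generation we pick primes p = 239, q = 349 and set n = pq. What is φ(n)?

φ(83411) = 83411 · (1 − 1/239) · (1 − 1/349)
       = 83411 · 82824/83411 = 82824.

82824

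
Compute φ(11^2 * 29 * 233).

714560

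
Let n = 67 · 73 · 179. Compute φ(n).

845856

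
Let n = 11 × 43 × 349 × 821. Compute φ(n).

119851200

φ(11) = 11 − 1 = 10.
φ(43) = 43 − 1 = 42.
φ(349) = 349 − 1 = 348.
φ(821) = 821 − 1 = 820.
φ(135528217) = 10 × 42 × 348 × 820 = 119851200.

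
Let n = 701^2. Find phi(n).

490700

φ(701^2) = 701^2 − 701^1 = 491401 − 701 = 490700.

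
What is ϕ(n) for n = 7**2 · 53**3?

φ(7294973) = 7294973 · (1 − 1/7) · (1 − 1/53)
       = 7294973 · 312/371 = 6134856.

6134856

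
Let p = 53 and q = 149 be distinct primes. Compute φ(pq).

7696

φ(53) = 53 − 1 = 52.
φ(149) = 149 − 1 = 148.
φ(7897) = 52 × 148 = 7696.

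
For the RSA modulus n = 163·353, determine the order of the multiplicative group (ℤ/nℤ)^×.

For distinct primes, φ(pq) = (p−1)(q−1) = 162 × 352 = 57024.

57024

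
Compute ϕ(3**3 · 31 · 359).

φ(300483) = 300483 · (1 − 1/3) · (1 − 1/31) · (1 − 1/359)
       = 300483 · 21480/33387 = 193320.

193320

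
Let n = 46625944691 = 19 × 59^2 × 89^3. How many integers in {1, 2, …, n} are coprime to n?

42935368608

φ(19) = 19 − 1 = 18.
φ(59^2) = 59^1·(59−1) = 59·58 = 3422.
φ(89^3) = 89^3 − 89^2 = 704969 − 7921 = 697048.
Since φ is multiplicative, φ(46625944691) = 18 · 3422 · 697048 = 42935368608.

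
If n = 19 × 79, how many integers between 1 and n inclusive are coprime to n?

φ(19) = 19 − 1 = 18.
φ(79) = 79 − 1 = 78.
Multiply: 18 · 78 = 1404.

1404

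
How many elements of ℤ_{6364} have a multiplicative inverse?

3024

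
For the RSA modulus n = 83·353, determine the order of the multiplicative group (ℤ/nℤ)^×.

φ(83) = 83 − 1 = 82.
φ(353) = 353 − 1 = 352.
φ(29299) = 82 × 352 = 28864.

28864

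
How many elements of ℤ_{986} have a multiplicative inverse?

448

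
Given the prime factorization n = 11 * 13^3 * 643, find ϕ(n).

13019760

φ(15539381) = 15539381 · (1 − 1/11) · (1 − 1/13) · (1 − 1/643)
       = 15539381 · 77040/91949 = 13019760.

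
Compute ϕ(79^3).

φ(493039) = 493039 · (1 − 1/79)
       = 493039 · 78/79 = 486798.

486798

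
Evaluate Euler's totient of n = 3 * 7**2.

φ(3) = 3 − 1 = 2.
φ(7^2) = 7^2 − 7^1 = 49 − 7 = 42.
Since φ is multiplicative, φ(147) = 2 · 42 = 84.

84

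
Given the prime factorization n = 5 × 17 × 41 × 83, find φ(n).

φ(289255) = 289255 · (1 − 1/5) · (1 − 1/17) · (1 − 1/41) · (1 − 1/83)
       = 289255 · 209920/289255 = 209920.

209920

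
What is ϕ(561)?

320

561 = 3 × 11 × 17.
φ(561) = 561 · (1 − 1/3) · (1 − 1/11) · (1 − 1/17)
       = 561 · 320/561 = 320.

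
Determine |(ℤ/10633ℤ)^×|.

8820

10633 = 7**3 × 31.
φ(10633) = 10633 · (1 − 1/7) · (1 − 1/31)
       = 10633 · 180/217 = 8820.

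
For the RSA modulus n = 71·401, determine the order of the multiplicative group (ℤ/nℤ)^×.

For distinct primes, φ(pq) = (p−1)(q−1) = 70 × 400 = 28000.

28000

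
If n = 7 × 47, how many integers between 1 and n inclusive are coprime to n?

φ(7) = 7 − 1 = 6.
φ(47) = 47 − 1 = 46.
Since φ is multiplicative, φ(329) = 6 · 46 = 276.

276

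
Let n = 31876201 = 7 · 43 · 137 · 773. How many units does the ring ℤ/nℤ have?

26457984

φ(7) = 7 − 1 = 6.
φ(43) = 43 − 1 = 42.
φ(137) = 137 − 1 = 136.
φ(773) = 773 − 1 = 772.
φ(31876201) = 6 × 42 × 136 × 772 = 26457984.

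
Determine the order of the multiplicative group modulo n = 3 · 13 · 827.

φ(3) = 3 − 1 = 2.
φ(13) = 13 − 1 = 12.
φ(827) = 827 − 1 = 826.
Since φ is multiplicative, φ(32253) = 2 · 12 · 826 = 19824.

19824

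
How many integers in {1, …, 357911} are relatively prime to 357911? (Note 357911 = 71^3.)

φ(357911) = 357911 · (1 − 1/71)
       = 357911 · 70/71 = 352870.

352870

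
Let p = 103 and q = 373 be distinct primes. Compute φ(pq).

37944

φ(pq) = (p−1)(q−1) = 102 · 372 = 37944.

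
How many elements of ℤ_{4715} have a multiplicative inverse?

Prime factorization: 4715 = 5 · 23 · 41.
φ(4715) = 4715 · (1 − 1/5) · (1 − 1/23) · (1 − 1/41)
       = 4715 · 3520/4715 = 3520.

3520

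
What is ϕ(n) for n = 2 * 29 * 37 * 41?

φ(2) = 2 − 1 = 1.
φ(29) = 29 − 1 = 28.
φ(37) = 37 − 1 = 36.
φ(41) = 41 − 1 = 40.
Since φ is multiplicative, φ(87986) = 1 · 28 · 36 · 40 = 40320.

40320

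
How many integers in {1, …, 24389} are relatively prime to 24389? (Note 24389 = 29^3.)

23548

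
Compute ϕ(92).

First factor: 92 = 2**2 × 23.
φ(2^2) = 2^2 − 2^1 = 4 − 2 = 2.
φ(23) = 23 − 1 = 22.
φ(92) = 2 × 22 = 44.

44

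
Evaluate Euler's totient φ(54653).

50400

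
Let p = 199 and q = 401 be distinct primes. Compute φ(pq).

For distinct primes, φ(pq) = (p−1)(q−1) = 198 × 400 = 79200.

79200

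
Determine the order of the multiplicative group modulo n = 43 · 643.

φ(27649) = 27649 · (1 − 1/43) · (1 − 1/643)
       = 27649 · 26964/27649 = 26964.

26964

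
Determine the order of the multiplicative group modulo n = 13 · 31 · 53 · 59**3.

3779530560

φ(13) = 13 − 1 = 12.
φ(31) = 31 − 1 = 30.
φ(53) = 53 − 1 = 52.
φ(59^3) = 59^2·(59−1) = 3481·58 = 201898.
φ(4386690061) = 12 × 30 × 52 × 201898 = 3779530560.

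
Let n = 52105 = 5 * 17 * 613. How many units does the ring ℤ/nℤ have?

39168

φ(52105) = 52105 · (1 − 1/5) · (1 − 1/17) · (1 − 1/613)
       = 52105 · 39168/52105 = 39168.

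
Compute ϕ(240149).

Prime factorization: 240149 = 7**2 · 13**2 · 29.
φ(240149) = 240149 · (1 − 1/7) · (1 − 1/13) · (1 − 1/29)
       = 240149 · 2016/2639 = 183456.

183456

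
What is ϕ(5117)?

4032

5117 = 7 · 17 · 43.
φ(7) = 7 − 1 = 6.
φ(17) = 17 − 1 = 16.
φ(43) = 43 − 1 = 42.
φ(5117) = 6 × 16 × 42 = 4032.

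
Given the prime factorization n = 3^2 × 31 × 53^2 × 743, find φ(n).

368091360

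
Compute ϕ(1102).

Factor 1102: 1102 = 2 * 19 * 29.
φ(2) = 2 − 1 = 1.
φ(19) = 19 − 1 = 18.
φ(29) = 29 − 1 = 28.
Since φ is multiplicative, φ(1102) = 1 · 18 · 28 = 504.

504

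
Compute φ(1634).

Prime factorization: 1634 = 2 · 19 · 43.
φ(1634) = 1634 · (1 − 1/2) · (1 − 1/19) · (1 − 1/43)
       = 1634 · 756/1634 = 756.

756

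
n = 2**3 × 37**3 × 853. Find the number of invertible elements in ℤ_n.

167959872

φ(2^3) = 2^3 − 2^2 = 8 − 4 = 4.
φ(37^3) = 37^2·(37−1) = 1369·36 = 49284.
φ(853) = 853 − 1 = 852.
φ(345656072) = 4 × 49284 × 852 = 167959872.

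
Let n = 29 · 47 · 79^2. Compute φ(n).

φ(8506483) = 8506483 · (1 − 1/29) · (1 − 1/47) · (1 − 1/79)
       = 8506483 · 100464/107677 = 7936656.

7936656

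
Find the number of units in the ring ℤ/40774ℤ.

Prime factorization: 40774 = 2 · 19 · 29 · 37.
φ(2) = 2 − 1 = 1.
φ(19) = 19 − 1 = 18.
φ(29) = 29 − 1 = 28.
φ(37) = 37 − 1 = 36.
Multiply: 1 · 18 · 28 · 36 = 18144.

18144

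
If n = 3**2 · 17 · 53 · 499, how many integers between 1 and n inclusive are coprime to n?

2486016

φ(4046391) = 4046391 · (1 − 1/3) · (1 − 1/17) · (1 − 1/53) · (1 − 1/499)
       = 4046391 · 828672/1348797 = 2486016.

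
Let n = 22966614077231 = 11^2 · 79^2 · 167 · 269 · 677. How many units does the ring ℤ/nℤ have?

20384682764160

φ(11^2) = 11^1·(11−1) = 11·10 = 110.
φ(79^2) = 79^1·(79−1) = 79·78 = 6162.
φ(167) = 167 − 1 = 166.
φ(269) = 269 − 1 = 268.
φ(677) = 677 − 1 = 676.
Multiply: 110 · 6162 · 166 · 268 · 676 = 20384682764160.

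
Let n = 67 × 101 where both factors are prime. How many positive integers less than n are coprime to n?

6600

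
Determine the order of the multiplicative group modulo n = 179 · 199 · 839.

29534472

φ(29886019) = 29886019 · (1 − 1/179) · (1 − 1/199) · (1 − 1/839)
       = 29886019 · 29534472/29886019 = 29534472.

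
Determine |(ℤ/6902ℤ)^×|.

2688

Prime factorization: 6902 = 2 · 7 · 17 · 29.
φ(6902) = 6902 · (1 − 1/2) · (1 − 1/7) · (1 − 1/17) · (1 − 1/29)
       = 6902 · 2688/6902 = 2688.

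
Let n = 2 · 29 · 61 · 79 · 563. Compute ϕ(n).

φ(157359626) = 157359626 · (1 − 1/2) · (1 − 1/29) · (1 − 1/61) · (1 − 1/79) · (1 − 1/563)
       = 157359626 · 73644480/157359626 = 73644480.

73644480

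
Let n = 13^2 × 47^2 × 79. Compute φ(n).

φ(29492359) = 29492359 · (1 − 1/13) · (1 − 1/47) · (1 − 1/79)
       = 29492359 · 43056/48269 = 26307216.

26307216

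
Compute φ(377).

336

Factor 377: 377 = 13 * 29.
φ(377) = 377 · (1 − 1/13) · (1 − 1/29)
       = 377 · 336/377 = 336.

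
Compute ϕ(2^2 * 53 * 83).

φ(2^2) = 2^1·(2−1) = 2·1 = 2.
φ(53) = 53 − 1 = 52.
φ(83) = 83 − 1 = 82.
Since φ is multiplicative, φ(17596) = 2 · 52 · 82 = 8528.

8528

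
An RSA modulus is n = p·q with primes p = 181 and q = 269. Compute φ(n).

48240

φ(n) = (p − 1)(q − 1) = (181−1)(269−1) = 180·268 = 48240.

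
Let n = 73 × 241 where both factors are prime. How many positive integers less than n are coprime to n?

φ(17593) = 17593 · (1 − 1/73) · (1 − 1/241)
       = 17593 · 17280/17593 = 17280.

17280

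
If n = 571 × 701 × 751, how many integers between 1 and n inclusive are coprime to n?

φ(571) = 571 − 1 = 570.
φ(701) = 701 − 1 = 700.
φ(751) = 751 − 1 = 750.
Multiply: 570 · 700 · 750 = 299250000.

299250000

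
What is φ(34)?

16

34 = 2 · 17.
φ(2) = 2 − 1 = 1.
φ(17) = 17 − 1 = 16.
φ(34) = 1 × 16 = 16.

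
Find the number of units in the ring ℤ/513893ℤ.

435456

Factor 513893: 513893 = 17 · 19 · 37 · 43.
φ(17) = 17 − 1 = 16.
φ(19) = 19 − 1 = 18.
φ(37) = 37 − 1 = 36.
φ(43) = 43 − 1 = 42.
Multiply: 16 · 18 · 36 · 42 = 435456.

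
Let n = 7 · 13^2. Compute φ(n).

φ(1183) = 1183 · (1 − 1/7) · (1 − 1/13)
       = 1183 · 72/91 = 936.

936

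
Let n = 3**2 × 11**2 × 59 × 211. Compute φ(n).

φ(13556961) = 13556961 · (1 − 1/3) · (1 − 1/11) · (1 − 1/59) · (1 − 1/211)
       = 13556961 · 243600/410817 = 8038800.

8038800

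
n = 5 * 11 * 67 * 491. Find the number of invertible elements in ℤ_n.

1293600

φ(5) = 5 − 1 = 4.
φ(11) = 11 − 1 = 10.
φ(67) = 67 − 1 = 66.
φ(491) = 491 − 1 = 490.
Multiply: 4 · 10 · 66 · 490 = 1293600.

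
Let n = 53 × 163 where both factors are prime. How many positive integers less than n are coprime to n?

φ(pq) = (p−1)(q−1) = 52 · 162 = 8424.

8424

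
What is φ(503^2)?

φ(503^2) = 503^1·(503−1) = 503·502 = 252506.

252506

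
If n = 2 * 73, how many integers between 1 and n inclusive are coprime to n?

72

φ(146) = 146 · (1 − 1/2) · (1 − 1/73)
       = 146 · 72/146 = 72.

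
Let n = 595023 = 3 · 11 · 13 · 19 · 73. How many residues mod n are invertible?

311040

φ(3) = 3 − 1 = 2.
φ(11) = 11 − 1 = 10.
φ(13) = 13 − 1 = 12.
φ(19) = 19 − 1 = 18.
φ(73) = 73 − 1 = 72.
Multiply: 2 · 10 · 12 · 18 · 72 = 311040.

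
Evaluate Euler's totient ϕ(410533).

345600

Factor 410533: 410533 = 17 * 19 * 31 * 41.
φ(410533) = 410533 · (1 − 1/17) · (1 − 1/19) · (1 − 1/31) · (1 − 1/41)
       = 410533 · 345600/410533 = 345600.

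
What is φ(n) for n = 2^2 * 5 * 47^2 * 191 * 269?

880712320

φ(2269924220) = 2269924220 · (1 − 1/2) · (1 − 1/5) · (1 − 1/47) · (1 − 1/191) · (1 − 1/269)
       = 2269924220 · 9369280/24148130 = 880712320.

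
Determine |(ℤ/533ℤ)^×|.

Factor 533: 533 = 13 × 41.
φ(533) = 533 · (1 − 1/13) · (1 − 1/41)
       = 533 · 480/533 = 480.

480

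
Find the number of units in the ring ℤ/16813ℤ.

14784

First factor: 16813 = 17 · 23 · 43.
φ(16813) = 16813 · (1 − 1/17) · (1 − 1/23) · (1 − 1/43)
       = 16813 · 14784/16813 = 14784.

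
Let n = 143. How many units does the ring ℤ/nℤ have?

120

First factor: 143 = 11 * 13.
φ(11) = 11 − 1 = 10.
φ(13) = 13 − 1 = 12.
Since φ is multiplicative, φ(143) = 10 · 12 = 120.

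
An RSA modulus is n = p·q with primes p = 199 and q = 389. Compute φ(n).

φ(n) = (p − 1)(q − 1) = (199−1)(389−1) = 198·388 = 76824.

76824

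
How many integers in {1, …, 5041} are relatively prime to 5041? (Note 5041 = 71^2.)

φ(71^2) = 71^1·(71−1) = 71·70 = 4970.

4970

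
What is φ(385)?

240

385 = 5 · 7 · 11.
φ(385) = 385 · (1 − 1/5) · (1 − 1/7) · (1 − 1/11)
       = 385 · 240/385 = 240.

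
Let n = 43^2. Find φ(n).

φ(1849) = 1849 · (1 − 1/43)
       = 1849 · 42/43 = 1806.

1806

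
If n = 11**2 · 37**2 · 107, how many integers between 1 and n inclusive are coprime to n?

15531120

φ(17724443) = 17724443 · (1 − 1/11) · (1 − 1/37) · (1 − 1/107)
       = 17724443 · 38160/43549 = 15531120.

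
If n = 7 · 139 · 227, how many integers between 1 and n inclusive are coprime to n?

187128

φ(7) = 7 − 1 = 6.
φ(139) = 139 − 1 = 138.
φ(227) = 227 − 1 = 226.
Since φ is multiplicative, φ(220871) = 6 · 138 · 226 = 187128.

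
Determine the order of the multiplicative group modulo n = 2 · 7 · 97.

576

φ(1358) = 1358 · (1 − 1/2) · (1 − 1/7) · (1 − 1/97)
       = 1358 · 576/1358 = 576.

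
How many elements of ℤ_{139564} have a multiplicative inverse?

63360

First factor: 139564 = 2^2 * 23 * 37 * 41.
φ(2^2) = 2^2 − 2^1 = 4 − 2 = 2.
φ(23) = 23 − 1 = 22.
φ(37) = 37 − 1 = 36.
φ(41) = 41 − 1 = 40.
Multiply: 2 · 22 · 36 · 40 = 63360.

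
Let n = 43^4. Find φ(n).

φ(3418801) = 3418801 · (1 − 1/43)
       = 3418801 · 42/43 = 3339294.

3339294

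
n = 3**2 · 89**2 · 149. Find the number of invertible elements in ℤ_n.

6954816

φ(10622061) = 10622061 · (1 − 1/3) · (1 − 1/89) · (1 − 1/149)
       = 10622061 · 26048/39783 = 6954816.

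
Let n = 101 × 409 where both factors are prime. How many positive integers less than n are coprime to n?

φ(pq) = (p−1)(q−1) = 100 · 408 = 40800.

40800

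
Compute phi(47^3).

101614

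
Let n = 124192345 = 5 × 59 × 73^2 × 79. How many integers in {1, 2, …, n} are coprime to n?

φ(124192345) = 124192345 · (1 − 1/5) · (1 − 1/59) · (1 − 1/73) · (1 − 1/79)
       = 124192345 · 1302912/1701265 = 95112576.

95112576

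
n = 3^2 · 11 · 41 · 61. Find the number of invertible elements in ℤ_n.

144000

φ(247599) = 247599 · (1 − 1/3) · (1 − 1/11) · (1 − 1/41) · (1 − 1/61)
       = 247599 · 48000/82533 = 144000.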